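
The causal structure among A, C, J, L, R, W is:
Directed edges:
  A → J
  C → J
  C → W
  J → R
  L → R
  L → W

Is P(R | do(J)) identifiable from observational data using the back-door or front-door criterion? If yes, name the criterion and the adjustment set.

desc(J)\{J}={R}; candidates ⊆ {A,C,L,W}.
∅: J⊥R given ∅ in G with J→· removed — back-door holds.
P(R|do(J)) = P(R|J) — no adjustment needed.

P(R|do(J)): backdoor, adjust for ∅.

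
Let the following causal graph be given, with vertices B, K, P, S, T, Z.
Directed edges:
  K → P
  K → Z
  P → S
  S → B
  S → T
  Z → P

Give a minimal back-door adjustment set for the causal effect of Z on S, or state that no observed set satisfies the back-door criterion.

desc(Z)\{Z}={B,P,S,T}; candidates ⊆ {K}.
size 0: {}; under {} Z still reaches {B,K,P,S,T} ∋ S.
{K}: Z⊥S given {K} in G with Z→· removed — back-door holds.

Z→S: minimal back-door set {K}.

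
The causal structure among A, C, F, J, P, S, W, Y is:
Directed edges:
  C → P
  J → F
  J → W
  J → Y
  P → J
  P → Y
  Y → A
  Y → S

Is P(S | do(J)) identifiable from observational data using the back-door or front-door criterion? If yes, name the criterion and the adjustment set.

desc(J)\{J}={A,F,S,W,Y}; candidates ⊆ {C,P}.
size 0: {}; under {} J still reaches {A,C,P,S,Y} ∋ S.
{P}: J⊥S given {P} in G with J→· removed — back-door holds.
P(S|do(J)) = Σ_{P} P(S|J,P)·P(P).

P(S|do(J)): backdoor, adjust for {P}.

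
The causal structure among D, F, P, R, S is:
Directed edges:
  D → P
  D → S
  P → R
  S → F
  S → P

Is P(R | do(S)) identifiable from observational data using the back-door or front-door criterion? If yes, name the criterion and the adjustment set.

desc(S)\{S}={F,P,R}; candidates ⊆ {D}.
size 0: {}; under {} S still reaches {D,P,R} ∋ R.
{D}: S⊥R given {D} in G with S→· removed — back-door holds.
P(R|do(S)) = Σ_{D} P(R|S,D)·P(D).

P(R|do(S)): backdoor, adjust for {D}.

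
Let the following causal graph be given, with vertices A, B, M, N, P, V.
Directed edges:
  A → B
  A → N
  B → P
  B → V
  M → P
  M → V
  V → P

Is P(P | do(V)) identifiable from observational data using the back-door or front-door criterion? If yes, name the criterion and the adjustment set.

desc(V)\{V}={P}; candidates ⊆ {A,B,M,N}.
size 0: {}; under {} V still reaches {A,B,M,N,P} ∋ P.
size 1: {A}, {B}, {M} …(+1); under {A} V still reaches {B,M,P} ∋ P.
{B,M}: V⊥P given {B,M} in G with V→· removed — back-door holds.
P(P|do(V)) = Σ_{B,M} P(P|V,B,M)·P(B,M).

P(P|do(V)): backdoor, adjust for {B, M}.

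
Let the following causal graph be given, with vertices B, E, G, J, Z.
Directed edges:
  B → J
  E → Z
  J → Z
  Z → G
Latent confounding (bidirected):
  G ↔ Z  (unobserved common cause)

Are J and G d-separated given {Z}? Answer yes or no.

Bayes-Ball from J | {Z} reaches {B,E,G}.
G ∈ reach(J|{Z}) ⇒ J ⊥̸ G | {Z}.

No — J and G are d-connected given {Z}.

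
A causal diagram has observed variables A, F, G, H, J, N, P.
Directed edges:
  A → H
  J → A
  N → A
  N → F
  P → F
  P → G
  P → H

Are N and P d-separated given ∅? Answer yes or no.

Bayes-Ball from N | ∅ reaches {A,F,H}.
P ∉ reach(N|∅) ⇒ N ⊥ P | ∅.

Yes — N ⊥ P | ∅.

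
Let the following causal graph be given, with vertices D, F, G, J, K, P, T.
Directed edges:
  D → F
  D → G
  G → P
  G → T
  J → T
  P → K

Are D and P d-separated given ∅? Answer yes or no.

Bayes-Ball from D | ∅ reaches {F,G,K,P,T}.
P ∈ reach(D|∅) ⇒ D ⊥̸ P | ∅.

No — D and P are d-connected given ∅.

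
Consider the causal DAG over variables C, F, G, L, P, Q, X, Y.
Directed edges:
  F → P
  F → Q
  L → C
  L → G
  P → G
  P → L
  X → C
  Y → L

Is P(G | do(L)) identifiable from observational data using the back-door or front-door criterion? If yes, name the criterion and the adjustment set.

desc(L)\{L}={C,G}; candidates ⊆ {F,P,Q,X,Y}.
size 0: {}; under {} L still reaches {F,G,P,Q,Y} ∋ G.
{P}: L⊥G given {P} in G with L→· removed — back-door holds.
P(G|do(L)) = Σ_{P} P(G|L,P)·P(P).

P(G|do(L)): backdoor, adjust for {P}.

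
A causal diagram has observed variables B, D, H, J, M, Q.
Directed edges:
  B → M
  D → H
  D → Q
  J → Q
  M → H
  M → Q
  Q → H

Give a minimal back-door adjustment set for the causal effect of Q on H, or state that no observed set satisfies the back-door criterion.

Q→H: minimal back-door set {D, M}.

desc(Q)\{Q}={H}; candidates ⊆ {B,D,J,M}.
size 0: {}; under {} Q still reaches {B,D,H,J,M} ∋ H.
size 1: {B}, {D}, {J} …(+1); under {B} Q still reaches {D,H,J,M} ∋ H.
{D,M}: Q⊥H given {D,M} in G with Q→· removed — back-door holds.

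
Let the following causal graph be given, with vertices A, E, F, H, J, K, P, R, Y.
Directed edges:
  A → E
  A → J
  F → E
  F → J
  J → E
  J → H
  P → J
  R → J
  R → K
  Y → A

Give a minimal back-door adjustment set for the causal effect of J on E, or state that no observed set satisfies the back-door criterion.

desc(J)\{J}={E,H}; candidates ⊆ {A,F,K,P,R,Y}.
size 0: {}; under {} J still reaches {A,E,F,K,P,R,Y} ∋ E.
size 1: {A}, {F}, {K} …(+3); under {A} J still reaches {E,F,K,P,R} ∋ E.
{A,F}: J⊥E given {A,F} in G with J→· removed — back-door holds.

J→E: minimal back-door set {A, F}.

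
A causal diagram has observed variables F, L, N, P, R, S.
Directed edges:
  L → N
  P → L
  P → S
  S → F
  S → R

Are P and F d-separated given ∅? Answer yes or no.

No — P and F are d-connected given ∅.

Bayes-Ball from P | ∅ reaches {F,L,N,R,S}.
F ∈ reach(P|∅) ⇒ P ⊥̸ F | ∅.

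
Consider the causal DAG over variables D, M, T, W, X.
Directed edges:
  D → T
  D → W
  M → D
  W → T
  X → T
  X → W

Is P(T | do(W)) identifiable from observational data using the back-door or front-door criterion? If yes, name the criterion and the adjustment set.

P(T|do(W)): backdoor, adjust for {D, X}.

desc(W)\{W}={T}; candidates ⊆ {D,M,X}.
size 0: {}; under {} W still reaches {D,M,T,X} ∋ T.
size 1: {D}, {M}, {X}; under {D} W still reaches {T,X} ∋ T.
{D,X}: W⊥T given {D,X} in G with W→· removed — back-door holds.
P(T|do(W)) = Σ_{D,X} P(T|W,D,X)·P(D,X).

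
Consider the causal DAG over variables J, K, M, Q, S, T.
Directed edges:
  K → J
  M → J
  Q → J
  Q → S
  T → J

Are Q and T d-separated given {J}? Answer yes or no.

Bayes-Ball from Q | {J} reaches {K,M,S,T}.
T ∈ reach(Q|{J}) ⇒ Q ⊥̸ T | {J}.

No — Q and T are d-connected given {J}.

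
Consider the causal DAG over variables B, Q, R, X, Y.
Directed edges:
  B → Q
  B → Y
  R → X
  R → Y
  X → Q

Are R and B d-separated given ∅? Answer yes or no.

Yes — R ⊥ B | ∅.

Bayes-Ball from R | ∅ reaches {Q,X,Y}.
B ∉ reach(R|∅) ⇒ R ⊥ B | ∅.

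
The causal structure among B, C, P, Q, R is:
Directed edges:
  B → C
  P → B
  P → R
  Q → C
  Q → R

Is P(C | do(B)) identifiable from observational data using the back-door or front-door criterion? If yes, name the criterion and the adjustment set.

P(C|do(B)): backdoor, adjust for ∅.

desc(B)\{B}={C}; candidates ⊆ {P,Q,R}.
∅: B⊥C given ∅ in G with B→· removed — back-door holds.
P(C|do(B)) = P(C|B) — no adjustment needed.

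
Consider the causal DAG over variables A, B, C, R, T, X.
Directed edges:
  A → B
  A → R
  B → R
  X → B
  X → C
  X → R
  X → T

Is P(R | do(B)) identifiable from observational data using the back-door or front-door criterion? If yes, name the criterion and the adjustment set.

desc(B)\{B}={R}; candidates ⊆ {A,C,T,X}.
size 0: {}; under {} B still reaches {A,C,R,T,X} ∋ R.
size 1: {A}, {C}, {T} …(+1); under {A} B still reaches {C,R,T,X} ∋ R.
{A,X}: B⊥R given {A,X} in G with B→· removed — back-door holds.
P(R|do(B)) = Σ_{A,X} P(R|B,A,X)·P(A,X).

P(R|do(B)): backdoor, adjust for {A, X}.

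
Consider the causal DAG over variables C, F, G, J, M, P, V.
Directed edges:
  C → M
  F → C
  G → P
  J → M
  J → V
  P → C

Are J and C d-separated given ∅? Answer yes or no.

Yes — J ⊥ C | ∅.

Bayes-Ball from J | ∅ reaches {M,V}.
C ∉ reach(J|∅) ⇒ J ⊥ C | ∅.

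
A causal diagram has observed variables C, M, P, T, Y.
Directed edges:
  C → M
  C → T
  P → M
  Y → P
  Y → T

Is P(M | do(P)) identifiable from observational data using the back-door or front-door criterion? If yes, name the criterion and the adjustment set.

desc(P)\{P}={M}; candidates ⊆ {C,T,Y}.
∅: P⊥M given ∅ in G with P→· removed — back-door holds.
P(M|do(P)) = P(M|P) — no adjustment needed.

P(M|do(P)): backdoor, adjust for ∅.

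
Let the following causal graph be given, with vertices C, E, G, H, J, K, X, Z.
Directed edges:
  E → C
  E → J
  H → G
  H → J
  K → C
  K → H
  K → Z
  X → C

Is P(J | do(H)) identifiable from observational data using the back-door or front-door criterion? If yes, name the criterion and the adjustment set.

desc(H)\{H}={G,J}; candidates ⊆ {C,E,K,X,Z}.
∅: H⊥J given ∅ in G with H→· removed — back-door holds.
P(J|do(H)) = P(J|H) — no adjustment needed.

P(J|do(H)): backdoor, adjust for ∅.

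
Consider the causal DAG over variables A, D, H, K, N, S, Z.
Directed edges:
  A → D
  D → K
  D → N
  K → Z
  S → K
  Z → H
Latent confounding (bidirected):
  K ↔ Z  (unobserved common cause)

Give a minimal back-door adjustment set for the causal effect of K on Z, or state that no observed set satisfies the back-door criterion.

K→Z: no observed back-door set.

desc(K)\{K}={H,Z}; candidates ⊆ {A,D,N,S}.
K↔Z: latent back-door arc(s) into K.
size 0: {}; under {} K still reaches {A,D,H,N,S,Z} ∋ Z.
size 1: {A}, {D}, {N} …(+1); under {A} K still reaches {D,H,N,S,Z} ∋ Z.
size 2: {A,D}, {A,N}, {A,S} …(+3); under {A,D} K still reaches {H,S,Z} ∋ Z.
K↔Z cannot be blocked by any observed set — no back-door set.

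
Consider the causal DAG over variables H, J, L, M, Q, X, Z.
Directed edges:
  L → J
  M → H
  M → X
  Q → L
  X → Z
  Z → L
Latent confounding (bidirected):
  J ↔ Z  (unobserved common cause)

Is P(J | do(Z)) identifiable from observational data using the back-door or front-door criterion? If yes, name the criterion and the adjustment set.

P(J|do(Z)): frontdoor, adjust for {L}.

desc(Z)\{Z}={J,L}; candidates ⊆ {H,M,Q,X}.
Z↔J: latent back-door arc(s) into Z.
size 0: {}; under {} Z still reaches {H,J,M,X} ∋ J.
size 1: {H}, {M}, {Q} …(+1); under {H} Z still reaches {J,M,X} ∋ J.
size 2: {H,M}, {H,Q}, {H,X} …(+3); under {H,M} Z still reaches {J,X} ∋ J.
Z↔J cannot be blocked by any observed set — no back-door set.
{L}: (i) intercepts every directed Z→J path; (ii) no back-door Z→{L}; (iii) {Z} blocks every back-door {L}→J. Front-door holds.
P(J|do(Z)) = Σ_{L} P(L|Z) Σ_{Z'} P(J|L,Z')P(Z').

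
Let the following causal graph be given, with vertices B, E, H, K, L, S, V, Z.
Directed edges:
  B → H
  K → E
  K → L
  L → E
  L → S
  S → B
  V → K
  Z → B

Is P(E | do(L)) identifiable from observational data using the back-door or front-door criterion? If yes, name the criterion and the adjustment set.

P(E|do(L)): backdoor, adjust for {K}.

desc(L)\{L}={B,E,H,S}; candidates ⊆ {K,V,Z}.
size 0: {}; under {} L still reaches {E,K,V} ∋ E.
{K}: L⊥E given {K} in G with L→· removed — back-door holds.
P(E|do(L)) = Σ_{K} P(E|L,K)·P(K).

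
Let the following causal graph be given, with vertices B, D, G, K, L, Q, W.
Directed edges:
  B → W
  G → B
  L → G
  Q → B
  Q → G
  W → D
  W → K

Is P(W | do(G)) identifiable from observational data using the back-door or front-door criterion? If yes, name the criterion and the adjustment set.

P(W|do(G)): backdoor, adjust for {Q}.

desc(G)\{G}={B,D,K,W}; candidates ⊆ {L,Q}.
size 0: {}; under {} G still reaches {B,D,K,L,Q,W} ∋ W.
{Q}: G⊥W given {Q} in G with G→· removed — back-door holds.
P(W|do(G)) = Σ_{Q} P(W|G,Q)·P(Q).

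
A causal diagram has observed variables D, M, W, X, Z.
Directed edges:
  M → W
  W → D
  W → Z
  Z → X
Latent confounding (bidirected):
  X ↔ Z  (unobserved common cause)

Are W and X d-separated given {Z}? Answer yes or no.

Bayes-Ball from W | {Z} reaches {D,M,X}.
X ∈ reach(W|{Z}) ⇒ W ⊥̸ X | {Z}.

No — W and X are d-connected given {Z}.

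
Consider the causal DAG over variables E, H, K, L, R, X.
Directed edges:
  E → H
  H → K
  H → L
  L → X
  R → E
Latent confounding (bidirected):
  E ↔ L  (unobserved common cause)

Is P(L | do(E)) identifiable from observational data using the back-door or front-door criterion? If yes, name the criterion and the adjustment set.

desc(E)\{E}={H,K,L,X}; candidates ⊆ {R}.
E↔L: latent back-door arc(s) into E.
size 0: {}; under {} E still reaches {L,R,X} ∋ L.
size 1: {R}; under {R} E still reaches {L,X} ∋ L.
E↔L cannot be blocked by any observed set — no back-door set.
{H}: (i) intercepts every directed E→L path; (ii) no back-door E→{H}; (iii) {E} blocks every back-door {H}→L. Front-door holds.
P(L|do(E)) = Σ_{H} P(H|E) Σ_{E'} P(L|H,E')P(E').

P(L|do(E)): frontdoor, adjust for {H}.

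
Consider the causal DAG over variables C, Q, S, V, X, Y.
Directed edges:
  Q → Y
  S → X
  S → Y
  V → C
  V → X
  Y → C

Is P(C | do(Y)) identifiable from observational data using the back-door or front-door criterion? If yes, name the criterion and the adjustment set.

P(C|do(Y)): backdoor, adjust for ∅.

desc(Y)\{Y}={C}; candidates ⊆ {Q,S,V,X}.
∅: Y⊥C given ∅ in G with Y→· removed — back-door holds.
P(C|do(Y)) = P(C|Y) — no adjustment needed.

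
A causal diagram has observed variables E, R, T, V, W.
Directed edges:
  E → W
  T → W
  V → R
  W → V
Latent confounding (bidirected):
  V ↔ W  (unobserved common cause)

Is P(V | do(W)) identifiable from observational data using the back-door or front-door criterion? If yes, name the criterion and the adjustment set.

P(V|do(W)): not identifiable (no BD/FD set).

desc(W)\{W}={R,V}; candidates ⊆ {E,T}.
W↔V: latent back-door arc(s) into W.
size 0: {}; under {} W still reaches {E,R,T,V} ∋ V.
size 1: {E}, {T}; under {E} W still reaches {R,T,V} ∋ V.
size 2: {E,T}; under {E,T} W still reaches {R,V} ∋ V.
W↔V cannot be blocked by any observed set — no back-door set.
No mediator lies on a directed W→…→V path.
Neither criterion identifies P(V|do(W)) in this graph.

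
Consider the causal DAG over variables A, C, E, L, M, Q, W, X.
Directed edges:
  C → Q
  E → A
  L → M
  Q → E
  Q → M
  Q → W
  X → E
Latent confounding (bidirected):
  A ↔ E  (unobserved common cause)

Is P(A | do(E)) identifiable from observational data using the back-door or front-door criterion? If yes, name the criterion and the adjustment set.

desc(E)\{E}={A}; candidates ⊆ {C,L,M,Q,W,X}.
E↔A: latent back-door arc(s) into E.
size 0: {}; under {} E still reaches {A,C,M,Q,W,X} ∋ A.
size 1: {C}, {L}, {M} …(+3); under {C} E still reaches {A,M,Q,W,X} ∋ A.
size 2: {C,L}, {C,M}, {C,Q} …(+12); under {C,L} E still reaches {A,M,Q,W,X} ∋ A.
E↔A cannot be blocked by any observed set — no back-door set.
No mediator lies on a directed E→…→A path.
Neither criterion identifies P(A|do(E)) in this graph.

P(A|do(E)): not identifiable (no BD/FD set).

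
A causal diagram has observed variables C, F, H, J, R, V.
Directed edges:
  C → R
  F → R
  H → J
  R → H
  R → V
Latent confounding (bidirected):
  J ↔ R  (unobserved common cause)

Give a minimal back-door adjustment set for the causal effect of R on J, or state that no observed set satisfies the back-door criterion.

desc(R)\{R}={H,J,V}; candidates ⊆ {C,F}.
R↔J: latent back-door arc(s) into R.
size 0: {}; under {} R still reaches {C,F,J} ∋ J.
size 1: {C}, {F}; under {C} R still reaches {F,J} ∋ J.
size 2: {C,F}; under {C,F} R still reaches {J} ∋ J.
R↔J cannot be blocked by any observed set — no back-door set.

R→J: no observed back-door set.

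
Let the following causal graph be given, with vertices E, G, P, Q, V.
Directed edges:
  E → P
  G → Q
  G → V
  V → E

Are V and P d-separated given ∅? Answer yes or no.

Bayes-Ball from V | ∅ reaches {E,G,P,Q}.
P ∈ reach(V|∅) ⇒ V ⊥̸ P | ∅.

No — V and P are d-connected given ∅.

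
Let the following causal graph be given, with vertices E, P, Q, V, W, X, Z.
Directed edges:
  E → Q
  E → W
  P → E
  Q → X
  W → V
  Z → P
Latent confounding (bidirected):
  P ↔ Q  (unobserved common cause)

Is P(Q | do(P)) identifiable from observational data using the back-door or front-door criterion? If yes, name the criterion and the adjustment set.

desc(P)\{P}={E,Q,V,W,X}; candidates ⊆ {Z}.
P↔Q: latent back-door arc(s) into P.
size 0: {}; under {} P still reaches {Q,X,Z} ∋ Q.
size 1: {Z}; under {Z} P still reaches {Q,X} ∋ Q.
P↔Q cannot be blocked by any observed set — no back-door set.
{E}: (i) intercepts every directed P→Q path; (ii) no back-door P→{E}; (iii) {P} blocks every back-door {E}→Q. Front-door holds.
P(Q|do(P)) = Σ_{E} P(E|P) Σ_{P'} P(Q|E,P')P(P').

P(Q|do(P)): frontdoor, adjust for {E}.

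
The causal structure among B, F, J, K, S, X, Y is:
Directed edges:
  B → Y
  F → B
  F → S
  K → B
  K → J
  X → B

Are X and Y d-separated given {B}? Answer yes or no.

Bayes-Ball from X | {B} reaches {F,J,K,S}.
Y ∉ reach(X|{B}) ⇒ X ⊥ Y | {B}.

Yes — X ⊥ Y | {B}.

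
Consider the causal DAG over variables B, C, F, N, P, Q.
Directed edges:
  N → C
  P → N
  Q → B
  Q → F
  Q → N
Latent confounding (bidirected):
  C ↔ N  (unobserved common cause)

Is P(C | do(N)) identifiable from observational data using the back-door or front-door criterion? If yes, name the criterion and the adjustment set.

P(C|do(N)): not identifiable (no BD/FD set).

desc(N)\{N}={C}; candidates ⊆ {B,F,P,Q}.
N↔C: latent back-door arc(s) into N.
size 0: {}; under {} N still reaches {B,C,F,P,Q} ∋ C.
size 1: {B}, {F}, {P} …(+1); under {B} N still reaches {C,F,P,Q} ∋ C.
size 2: {B,F}, {B,P}, {B,Q} …(+3); under {B,F} N still reaches {C,P,Q} ∋ C.
N↔C cannot be blocked by any observed set — no back-door set.
No mediator lies on a directed N→…→C path.
Neither criterion identifies P(C|do(N)) in this graph.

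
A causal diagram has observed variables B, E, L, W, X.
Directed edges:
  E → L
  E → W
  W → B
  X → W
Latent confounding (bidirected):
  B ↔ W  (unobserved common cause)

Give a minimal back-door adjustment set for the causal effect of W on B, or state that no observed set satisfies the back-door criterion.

desc(W)\{W}={B}; candidates ⊆ {E,L,X}.
W↔B: latent back-door arc(s) into W.
size 0: {}; under {} W still reaches {B,E,L,X} ∋ B.
size 1: {E}, {L}, {X}; under {E} W still reaches {B,X} ∋ B.
size 2: {E,L}, {E,X}, {L,X}; under {E,L} W still reaches {B,X} ∋ B.
W↔B cannot be blocked by any observed set — no back-door set.

W→B: no observed back-door set.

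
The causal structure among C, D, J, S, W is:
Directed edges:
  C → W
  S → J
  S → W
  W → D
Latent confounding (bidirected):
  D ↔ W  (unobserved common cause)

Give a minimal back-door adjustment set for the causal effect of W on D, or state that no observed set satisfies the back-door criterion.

desc(W)\{W}={D}; candidates ⊆ {C,J,S}.
W↔D: latent back-door arc(s) into W.
size 0: {}; under {} W still reaches {C,D,J,S} ∋ D.
size 1: {C}, {J}, {S}; under {C} W still reaches {D,J,S} ∋ D.
size 2: {C,J}, {C,S}, {J,S}; under {C,J} W still reaches {D,S} ∋ D.
W↔D cannot be blocked by any observed set — no back-door set.

W→D: no observed back-door set.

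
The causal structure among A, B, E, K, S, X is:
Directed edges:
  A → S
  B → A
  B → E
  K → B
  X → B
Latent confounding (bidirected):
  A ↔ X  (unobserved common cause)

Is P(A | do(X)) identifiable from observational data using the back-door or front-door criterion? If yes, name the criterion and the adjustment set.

desc(X)\{X}={A,B,E,S}; candidates ⊆ {K}.
X↔A: latent back-door arc(s) into X.
size 0: {}; under {} X still reaches {A,S} ∋ A.
size 1: {K}; under {K} X still reaches {A,S} ∋ A.
X↔A cannot be blocked by any observed set — no back-door set.
{B}: (i) intercepts every directed X→A path; (ii) no back-door X→{B}; (iii) {X} blocks every back-door {B}→A. Front-door holds.
P(A|do(X)) = Σ_{B} P(B|X) Σ_{X'} P(A|B,X')P(X').

P(A|do(X)): frontdoor, adjust for {B}.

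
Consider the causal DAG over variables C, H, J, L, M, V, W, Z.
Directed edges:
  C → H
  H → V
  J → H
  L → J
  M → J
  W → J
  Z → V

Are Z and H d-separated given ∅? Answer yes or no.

Bayes-Ball from Z | ∅ reaches {V}.
H ∉ reach(Z|∅) ⇒ Z ⊥ H | ∅.

Yes — Z ⊥ H | ∅.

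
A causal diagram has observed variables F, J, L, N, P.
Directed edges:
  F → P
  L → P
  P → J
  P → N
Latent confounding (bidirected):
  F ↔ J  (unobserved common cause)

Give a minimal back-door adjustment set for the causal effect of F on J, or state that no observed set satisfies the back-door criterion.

desc(F)\{F}={J,N,P}; candidates ⊆ {L}.
F↔J: latent back-door arc(s) into F.
size 0: {}; under {} F still reaches {J} ∋ J.
size 1: {L}; under {L} F still reaches {J} ∋ J.
F↔J cannot be blocked by any observed set — no back-door set.

F→J: no observed back-door set.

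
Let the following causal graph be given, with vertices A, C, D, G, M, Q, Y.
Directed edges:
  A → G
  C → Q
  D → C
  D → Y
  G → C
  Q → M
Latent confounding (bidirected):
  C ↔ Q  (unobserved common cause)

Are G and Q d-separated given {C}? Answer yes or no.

Bayes-Ball from G | {C} reaches {A,D,M,Q,Y}.
Q ∈ reach(G|{C}) ⇒ G ⊥̸ Q | {C}.

No — G and Q are d-connected given {C}.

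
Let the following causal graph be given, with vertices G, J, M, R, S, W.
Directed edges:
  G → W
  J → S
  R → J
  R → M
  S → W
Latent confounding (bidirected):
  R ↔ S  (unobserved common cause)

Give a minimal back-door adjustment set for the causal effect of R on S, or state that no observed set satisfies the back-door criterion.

desc(R)\{R}={J,M,S,W}; candidates ⊆ {G}.
R↔S: latent back-door arc(s) into R.
size 0: {}; under {} R still reaches {S,W} ∋ S.
size 1: {G}; under {G} R still reaches {S,W} ∋ S.
R↔S cannot be blocked by any observed set — no back-door set.

R→S: no observed back-door set.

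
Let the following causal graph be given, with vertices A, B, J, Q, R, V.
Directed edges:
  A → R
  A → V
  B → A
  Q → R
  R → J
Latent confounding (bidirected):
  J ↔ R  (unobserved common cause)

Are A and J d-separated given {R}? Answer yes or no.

No — A and J are d-connected given {R}.

Bayes-Ball from A | {R} reaches {B,J,Q,V}.
J ∈ reach(A|{R}) ⇒ A ⊥̸ J | {R}.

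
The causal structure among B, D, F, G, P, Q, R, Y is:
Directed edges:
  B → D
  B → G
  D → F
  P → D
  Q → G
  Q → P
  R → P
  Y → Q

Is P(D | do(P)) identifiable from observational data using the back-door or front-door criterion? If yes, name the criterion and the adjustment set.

desc(P)\{P}={D,F}; candidates ⊆ {B,G,Q,R,Y}.
∅: P⊥D given ∅ in G with P→· removed — back-door holds.
P(D|do(P)) = P(D|P) — no adjustment needed.

P(D|do(P)): backdoor, adjust for ∅.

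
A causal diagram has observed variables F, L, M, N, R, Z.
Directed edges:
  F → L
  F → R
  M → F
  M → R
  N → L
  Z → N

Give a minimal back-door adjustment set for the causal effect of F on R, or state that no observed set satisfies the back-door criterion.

F→R: minimal back-door set {M}.

desc(F)\{F}={L,R}; candidates ⊆ {M,N,Z}.
size 0: {}; under {} F still reaches {M,R} ∋ R.
{M}: F⊥R given {M} in G with F→· removed — back-door holds.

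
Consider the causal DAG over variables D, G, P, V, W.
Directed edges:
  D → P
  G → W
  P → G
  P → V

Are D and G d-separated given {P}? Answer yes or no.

Yes — D ⊥ G | {P}.

Bayes-Ball from D | {P} reaches ∅.
G ∉ reach(D|{P}) ⇒ D ⊥ G | {P}.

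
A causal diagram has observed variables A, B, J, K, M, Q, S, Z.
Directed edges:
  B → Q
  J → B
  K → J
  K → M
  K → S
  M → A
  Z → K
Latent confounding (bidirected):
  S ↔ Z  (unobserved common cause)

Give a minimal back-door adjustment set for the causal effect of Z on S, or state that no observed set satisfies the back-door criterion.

desc(Z)\{Z}={A,B,J,K,M,Q,S}; candidates ⊆ {—}.
Z↔S: latent back-door arc(s) into Z.
size 0: {}; under {} Z still reaches {S} ∋ S.
Z↔S cannot be blocked by any observed set — no back-door set.

Z→S: no observed back-door set.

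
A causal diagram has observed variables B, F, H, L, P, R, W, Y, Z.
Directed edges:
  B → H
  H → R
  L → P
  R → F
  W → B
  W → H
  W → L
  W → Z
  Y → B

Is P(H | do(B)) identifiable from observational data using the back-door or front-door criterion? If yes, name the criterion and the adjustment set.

desc(B)\{B}={F,H,R}; candidates ⊆ {L,P,W,Y,Z}.
size 0: {}; under {} B still reaches {F,H,L,P,R,W,Y,Z} ∋ H.
{W}: B⊥H given {W} in G with B→· removed — back-door holds.
P(H|do(B)) = Σ_{W} P(H|B,W)·P(W).

P(H|do(B)): backdoor, adjust for {W}.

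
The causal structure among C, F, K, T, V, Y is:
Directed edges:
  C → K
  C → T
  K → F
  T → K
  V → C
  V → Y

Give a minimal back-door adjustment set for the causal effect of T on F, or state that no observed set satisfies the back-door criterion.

T→F: minimal back-door set {C}.

desc(T)\{T}={F,K}; candidates ⊆ {C,V,Y}.
size 0: {}; under {} T still reaches {C,F,K,V,Y} ∋ F.
{C}: T⊥F given {C} in G with T→· removed — back-door holds.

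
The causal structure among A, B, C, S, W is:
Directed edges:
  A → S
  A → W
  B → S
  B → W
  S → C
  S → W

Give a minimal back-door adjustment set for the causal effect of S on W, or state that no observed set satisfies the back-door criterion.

S→W: minimal back-door set {A, B}.

desc(S)\{S}={C,W}; candidates ⊆ {A,B}.
size 0: {}; under {} S still reaches {A,B,W} ∋ W.
size 1: {A}, {B}; under {A} S still reaches {B,W} ∋ W.
{A,B}: S⊥W given {A,B} in G with S→· removed — back-door holds.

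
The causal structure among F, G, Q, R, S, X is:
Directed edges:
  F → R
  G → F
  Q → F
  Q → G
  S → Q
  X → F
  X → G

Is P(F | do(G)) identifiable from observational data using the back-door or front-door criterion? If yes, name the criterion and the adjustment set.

desc(G)\{G}={F,R}; candidates ⊆ {Q,S,X}.
size 0: {}; under {} G still reaches {F,Q,R,S,X} ∋ F.
size 1: {Q}, {S}, {X}; under {Q} G still reaches {F,R,X} ∋ F.
{Q,X}: G⊥F given {Q,X} in G with G→· removed — back-door holds.
P(F|do(G)) = Σ_{Q,X} P(F|G,Q,X)·P(Q,X).

P(F|do(G)): backdoor, adjust for {Q, X}.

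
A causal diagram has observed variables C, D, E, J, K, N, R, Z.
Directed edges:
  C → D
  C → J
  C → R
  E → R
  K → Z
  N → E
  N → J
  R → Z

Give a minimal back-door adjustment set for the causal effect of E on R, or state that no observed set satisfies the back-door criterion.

desc(E)\{E}={R,Z}; candidates ⊆ {C,D,J,K,N}.
∅: E⊥R given ∅ in G with E→· removed — back-door holds.

E→R: minimal back-door set ∅.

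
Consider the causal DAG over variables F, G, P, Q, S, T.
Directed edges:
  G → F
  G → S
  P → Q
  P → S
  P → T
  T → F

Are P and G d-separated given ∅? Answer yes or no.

Yes — P ⊥ G | ∅.

Bayes-Ball from P | ∅ reaches {F,Q,S,T}.
G ∉ reach(P|∅) ⇒ P ⊥ G | ∅.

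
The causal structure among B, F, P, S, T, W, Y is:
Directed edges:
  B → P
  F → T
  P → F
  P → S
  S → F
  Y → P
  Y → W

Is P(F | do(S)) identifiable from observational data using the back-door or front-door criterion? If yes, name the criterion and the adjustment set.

desc(S)\{S}={F,T}; candidates ⊆ {B,P,W,Y}.
size 0: {}; under {} S still reaches {B,F,P,T,W,Y} ∋ F.
{P}: S⊥F given {P} in G with S→· removed — back-door holds.
P(F|do(S)) = Σ_{P} P(F|S,P)·P(P).

P(F|do(S)): backdoor, adjust for {P}.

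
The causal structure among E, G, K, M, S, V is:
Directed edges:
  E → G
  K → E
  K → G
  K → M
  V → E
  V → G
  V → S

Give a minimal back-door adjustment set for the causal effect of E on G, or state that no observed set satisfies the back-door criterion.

desc(E)\{E}={G}; candidates ⊆ {K,M,S,V}.
size 0: {}; under {} E still reaches {G,K,M,S,V} ∋ G.
size 1: {K}, {M}, {S} …(+1); under {K} E still reaches {G,S,V} ∋ G.
{K,V}: E⊥G given {K,V} in G with E→· removed — back-door holds.

E→G: minimal back-door set {K, V}.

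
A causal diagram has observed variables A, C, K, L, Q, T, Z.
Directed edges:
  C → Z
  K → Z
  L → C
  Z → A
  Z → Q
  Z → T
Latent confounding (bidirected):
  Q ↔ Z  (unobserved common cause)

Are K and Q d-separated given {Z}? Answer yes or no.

Bayes-Ball from K | {Z} reaches {C,L,Q}.
Q ∈ reach(K|{Z}) ⇒ K ⊥̸ Q | {Z}.

No — K and Q are d-connected given {Z}.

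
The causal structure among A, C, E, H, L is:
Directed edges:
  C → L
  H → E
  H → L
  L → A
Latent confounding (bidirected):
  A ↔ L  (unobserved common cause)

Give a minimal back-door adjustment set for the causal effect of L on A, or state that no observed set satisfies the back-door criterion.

L→A: no observed back-door set.

desc(L)\{L}={A}; candidates ⊆ {C,E,H}.
L↔A: latent back-door arc(s) into L.
size 0: {}; under {} L still reaches {A,C,E,H} ∋ A.
size 1: {C}, {E}, {H}; under {C} L still reaches {A,E,H} ∋ A.
size 2: {C,E}, {C,H}, {E,H}; under {C,E} L still reaches {A,H} ∋ A.
L↔A cannot be blocked by any observed set — no back-door set.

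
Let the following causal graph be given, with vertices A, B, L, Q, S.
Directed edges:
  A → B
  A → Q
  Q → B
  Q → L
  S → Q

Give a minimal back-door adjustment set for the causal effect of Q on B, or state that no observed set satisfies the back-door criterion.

Q→B: minimal back-door set {A}.

desc(Q)\{Q}={B,L}; candidates ⊆ {A,S}.
size 0: {}; under {} Q still reaches {A,B,S} ∋ B.
{A}: Q⊥B given {A} in G with Q→· removed — back-door holds.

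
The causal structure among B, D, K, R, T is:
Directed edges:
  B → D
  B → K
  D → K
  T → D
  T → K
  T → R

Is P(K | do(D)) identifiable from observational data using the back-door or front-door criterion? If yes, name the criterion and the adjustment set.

P(K|do(D)): backdoor, adjust for {B, T}.

desc(D)\{D}={K}; candidates ⊆ {B,R,T}.
size 0: {}; under {} D still reaches {B,K,R,T} ∋ K.
size 1: {B}, {R}, {T}; under {B} D still reaches {K,R,T} ∋ K.
{B,T}: D⊥K given {B,T} in G with D→· removed — back-door holds.
P(K|do(D)) = Σ_{B,T} P(K|D,B,T)·P(B,T).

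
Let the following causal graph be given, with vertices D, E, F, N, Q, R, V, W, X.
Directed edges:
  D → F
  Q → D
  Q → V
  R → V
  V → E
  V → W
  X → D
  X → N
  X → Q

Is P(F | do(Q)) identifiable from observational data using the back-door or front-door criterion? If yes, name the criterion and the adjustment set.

P(F|do(Q)): backdoor, adjust for {X}.

desc(Q)\{Q}={D,E,F,V,W}; candidates ⊆ {N,R,X}.
size 0: {}; under {} Q still reaches {D,F,N,X} ∋ F.
{X}: Q⊥F given {X} in G with Q→· removed — back-door holds.
P(F|do(Q)) = Σ_{X} P(F|Q,X)·P(X).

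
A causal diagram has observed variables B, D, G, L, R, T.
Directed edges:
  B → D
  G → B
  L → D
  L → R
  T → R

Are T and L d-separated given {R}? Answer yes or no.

Bayes-Ball from T | {R} reaches {D,L}.
L ∈ reach(T|{R}) ⇒ T ⊥̸ L | {R}.

No — T and L are d-connected given {R}.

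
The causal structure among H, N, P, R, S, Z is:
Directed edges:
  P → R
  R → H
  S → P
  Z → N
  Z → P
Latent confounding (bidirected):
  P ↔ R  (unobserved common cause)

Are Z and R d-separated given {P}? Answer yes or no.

No — Z and R are d-connected given {P}.

Bayes-Ball from Z | {P} reaches {H,N,R,S}.
R ∈ reach(Z|{P}) ⇒ Z ⊥̸ R | {P}.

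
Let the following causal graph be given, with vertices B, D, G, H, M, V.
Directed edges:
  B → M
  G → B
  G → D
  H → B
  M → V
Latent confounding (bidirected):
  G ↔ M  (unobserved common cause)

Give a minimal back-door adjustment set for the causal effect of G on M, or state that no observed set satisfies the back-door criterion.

desc(G)\{G}={B,D,M,V}; candidates ⊆ {H}.
G↔M: latent back-door arc(s) into G.
size 0: {}; under {} G still reaches {M,V} ∋ M.
size 1: {H}; under {H} G still reaches {M,V} ∋ M.
G↔M cannot be blocked by any observed set — no back-door set.

G→M: no observed back-door set.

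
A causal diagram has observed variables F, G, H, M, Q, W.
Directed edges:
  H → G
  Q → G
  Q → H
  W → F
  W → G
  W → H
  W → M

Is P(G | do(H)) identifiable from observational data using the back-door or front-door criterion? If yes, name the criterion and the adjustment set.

desc(H)\{H}={G}; candidates ⊆ {F,M,Q,W}.
size 0: {}; under {} H still reaches {F,G,M,Q,W} ∋ G.
size 1: {F}, {M}, {Q} …(+1); under {F} H still reaches {G,M,Q,W} ∋ G.
{Q,W}: H⊥G given {Q,W} in G with H→· removed — back-door holds.
P(G|do(H)) = Σ_{Q,W} P(G|H,Q,W)·P(Q,W).

P(G|do(H)): backdoor, adjust for {Q, W}.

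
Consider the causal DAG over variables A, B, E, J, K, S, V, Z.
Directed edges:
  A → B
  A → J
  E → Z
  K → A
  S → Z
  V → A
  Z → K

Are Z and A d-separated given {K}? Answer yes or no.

Bayes-Ball from Z | {K} reaches {E,S}.
A ∉ reach(Z|{K}) ⇒ Z ⊥ A | {K}.

Yes — Z ⊥ A | {K}.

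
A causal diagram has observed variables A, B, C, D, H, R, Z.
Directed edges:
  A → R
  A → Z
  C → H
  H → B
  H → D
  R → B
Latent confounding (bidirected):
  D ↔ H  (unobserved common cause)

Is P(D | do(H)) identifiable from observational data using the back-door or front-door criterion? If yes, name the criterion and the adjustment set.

desc(H)\{H}={B,D}; candidates ⊆ {A,C,R,Z}.
H↔D: latent back-door arc(s) into H.
size 0: {}; under {} H still reaches {C,D} ∋ D.
size 1: {A}, {C}, {R} …(+1); under {A} H still reaches {C,D} ∋ D.
size 2: {A,C}, {A,R}, {A,Z} …(+3); under {A,C} H still reaches {D} ∋ D.
H↔D cannot be blocked by any observed set — no back-door set.
No mediator lies on a directed H→…→D path.
Neither criterion identifies P(D|do(H)) in this graph.

P(D|do(H)): not identifiable (no BD/FD set).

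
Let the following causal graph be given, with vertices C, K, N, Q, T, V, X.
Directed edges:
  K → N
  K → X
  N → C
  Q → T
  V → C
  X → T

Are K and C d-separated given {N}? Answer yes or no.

Bayes-Ball from K | {N} reaches {T,X}.
C ∉ reach(K|{N}) ⇒ K ⊥ C | {N}.

Yes — K ⊥ C | {N}.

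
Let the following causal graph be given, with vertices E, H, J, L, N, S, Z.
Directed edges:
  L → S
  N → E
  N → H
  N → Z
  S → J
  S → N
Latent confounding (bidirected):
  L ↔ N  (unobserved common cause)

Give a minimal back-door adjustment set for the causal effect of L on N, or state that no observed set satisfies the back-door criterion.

desc(L)\{L}={E,H,J,N,S,Z}; candidates ⊆ {—}.
L↔N: latent back-door arc(s) into L.
size 0: {}; under {} L still reaches {E,H,N,Z} ∋ N.
L↔N cannot be blocked by any observed set — no back-door set.

L→N: no observed back-door set.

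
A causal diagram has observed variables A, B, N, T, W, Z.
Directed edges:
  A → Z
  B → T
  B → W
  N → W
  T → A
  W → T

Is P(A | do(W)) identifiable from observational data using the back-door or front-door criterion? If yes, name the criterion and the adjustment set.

desc(W)\{W}={A,T,Z}; candidates ⊆ {B,N}.
size 0: {}; under {} W still reaches {A,B,N,T,Z} ∋ A.
{B}: W⊥A given {B} in G with W→· removed — back-door holds.
P(A|do(W)) = Σ_{B} P(A|W,B)·P(B).

P(A|do(W)): backdoor, adjust for {B}.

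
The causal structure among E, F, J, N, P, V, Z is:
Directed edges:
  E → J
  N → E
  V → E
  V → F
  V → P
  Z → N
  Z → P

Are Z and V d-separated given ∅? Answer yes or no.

Yes — Z ⊥ V | ∅.

Bayes-Ball from Z | ∅ reaches {E,J,N,P}.
V ∉ reach(Z|∅) ⇒ Z ⊥ V | ∅.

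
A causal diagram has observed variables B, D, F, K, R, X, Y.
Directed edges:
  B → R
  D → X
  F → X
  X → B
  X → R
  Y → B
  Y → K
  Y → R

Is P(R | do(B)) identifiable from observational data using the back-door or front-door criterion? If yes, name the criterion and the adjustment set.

P(R|do(B)): backdoor, adjust for {X, Y}.

desc(B)\{B}={R}; candidates ⊆ {D,F,K,X,Y}.
size 0: {}; under {} B still reaches {D,F,K,R,X,Y} ∋ R.
size 1: {D}, {F}, {K} …(+2); under {D} B still reaches {F,K,R,X,Y} ∋ R.
{X,Y}: B⊥R given {X,Y} in G with B→· removed — back-door holds.
P(R|do(B)) = Σ_{X,Y} P(R|B,X,Y)·P(X,Y).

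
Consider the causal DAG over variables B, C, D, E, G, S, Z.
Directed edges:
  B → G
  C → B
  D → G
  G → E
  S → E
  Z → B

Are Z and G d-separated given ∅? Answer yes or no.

No — Z and G are d-connected given ∅.

Bayes-Ball from Z | ∅ reaches {B,E,G}.
G ∈ reach(Z|∅) ⇒ Z ⊥̸ G | ∅.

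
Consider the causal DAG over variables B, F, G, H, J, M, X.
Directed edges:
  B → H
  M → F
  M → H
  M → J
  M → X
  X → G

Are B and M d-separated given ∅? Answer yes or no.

Yes — B ⊥ M | ∅.

Bayes-Ball from B | ∅ reaches {H}.
M ∉ reach(B|∅) ⇒ B ⊥ M | ∅.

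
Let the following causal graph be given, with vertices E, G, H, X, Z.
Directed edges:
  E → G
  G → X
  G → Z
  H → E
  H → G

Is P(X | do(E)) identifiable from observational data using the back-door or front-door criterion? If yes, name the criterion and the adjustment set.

desc(E)\{E}={G,X,Z}; candidates ⊆ {H}.
size 0: {}; under {} E still reaches {G,H,X,Z} ∋ X.
{H}: E⊥X given {H} in G with E→· removed — back-door holds.
P(X|do(E)) = Σ_{H} P(X|E,H)·P(H).

P(X|do(E)): backdoor, adjust for {H}.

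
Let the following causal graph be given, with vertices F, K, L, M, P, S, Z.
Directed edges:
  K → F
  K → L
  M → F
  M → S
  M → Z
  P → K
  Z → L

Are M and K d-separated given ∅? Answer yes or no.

Yes — M ⊥ K | ∅.

Bayes-Ball from M | ∅ reaches {F,L,S,Z}.
K ∉ reach(M|∅) ⇒ M ⊥ K | ∅.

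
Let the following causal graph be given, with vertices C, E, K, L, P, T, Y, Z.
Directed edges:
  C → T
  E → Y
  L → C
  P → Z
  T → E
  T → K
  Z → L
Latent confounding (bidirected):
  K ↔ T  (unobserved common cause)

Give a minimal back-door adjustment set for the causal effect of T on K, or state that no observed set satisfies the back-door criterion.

T→K: no observed back-door set.

desc(T)\{T}={E,K,Y}; candidates ⊆ {C,L,P,Z}.
T↔K: latent back-door arc(s) into T.
size 0: {}; under {} T still reaches {C,K,L,P,Z} ∋ K.
size 1: {C}, {L}, {P} …(+1); under {C} T still reaches {K} ∋ K.
size 2: {C,L}, {C,P}, {C,Z} …(+3); under {C,L} T still reaches {K} ∋ K.
T↔K cannot be blocked by any observed set — no back-door set.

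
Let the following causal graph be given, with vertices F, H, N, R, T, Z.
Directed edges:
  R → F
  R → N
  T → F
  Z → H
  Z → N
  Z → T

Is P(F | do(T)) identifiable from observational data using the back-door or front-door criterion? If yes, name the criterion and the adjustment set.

desc(T)\{T}={F}; candidates ⊆ {H,N,R,Z}.
∅: T⊥F given ∅ in G with T→· removed — back-door holds.
P(F|do(T)) = P(F|T) — no adjustment needed.

P(F|do(T)): backdoor, adjust for ∅.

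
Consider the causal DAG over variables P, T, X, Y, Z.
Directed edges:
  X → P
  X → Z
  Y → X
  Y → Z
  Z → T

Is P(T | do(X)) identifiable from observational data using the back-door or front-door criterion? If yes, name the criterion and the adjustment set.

P(T|do(X)): backdoor, adjust for {Y}.

desc(X)\{X}={P,T,Z}; candidates ⊆ {Y}.
size 0: {}; under {} X still reaches {T,Y,Z} ∋ T.
{Y}: X⊥T given {Y} in G with X→· removed — back-door holds.
P(T|do(X)) = Σ_{Y} P(T|X,Y)·P(Y).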